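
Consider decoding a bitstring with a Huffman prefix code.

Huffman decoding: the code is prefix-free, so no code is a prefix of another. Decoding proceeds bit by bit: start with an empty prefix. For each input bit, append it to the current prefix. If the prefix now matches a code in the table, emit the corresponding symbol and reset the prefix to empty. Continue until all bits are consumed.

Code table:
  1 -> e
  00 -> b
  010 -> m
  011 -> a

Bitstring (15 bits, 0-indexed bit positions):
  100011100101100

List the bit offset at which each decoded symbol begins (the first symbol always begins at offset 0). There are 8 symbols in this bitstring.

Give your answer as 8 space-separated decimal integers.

Bit 0: prefix='1' -> emit 'e', reset
Bit 1: prefix='0' (no match yet)
Bit 2: prefix='00' -> emit 'b', reset
Bit 3: prefix='0' (no match yet)
Bit 4: prefix='01' (no match yet)
Bit 5: prefix='011' -> emit 'a', reset
Bit 6: prefix='1' -> emit 'e', reset
Bit 7: prefix='0' (no match yet)
Bit 8: prefix='00' -> emit 'b', reset
Bit 9: prefix='1' -> emit 'e', reset
Bit 10: prefix='0' (no match yet)
Bit 11: prefix='01' (no match yet)
Bit 12: prefix='011' -> emit 'a', reset
Bit 13: prefix='0' (no match yet)
Bit 14: prefix='00' -> emit 'b', reset

Answer: 0 1 3 6 7 9 10 13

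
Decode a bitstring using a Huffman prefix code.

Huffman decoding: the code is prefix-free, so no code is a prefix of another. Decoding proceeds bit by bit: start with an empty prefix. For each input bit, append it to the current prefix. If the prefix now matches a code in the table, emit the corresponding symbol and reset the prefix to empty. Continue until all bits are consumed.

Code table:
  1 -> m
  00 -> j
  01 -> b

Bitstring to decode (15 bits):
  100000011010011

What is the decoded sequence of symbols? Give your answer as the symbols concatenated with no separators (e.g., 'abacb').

Bit 0: prefix='1' -> emit 'm', reset
Bit 1: prefix='0' (no match yet)
Bit 2: prefix='00' -> emit 'j', reset
Bit 3: prefix='0' (no match yet)
Bit 4: prefix='00' -> emit 'j', reset
Bit 5: prefix='0' (no match yet)
Bit 6: prefix='00' -> emit 'j', reset
Bit 7: prefix='1' -> emit 'm', reset
Bit 8: prefix='1' -> emit 'm', reset
Bit 9: prefix='0' (no match yet)
Bit 10: prefix='01' -> emit 'b', reset
Bit 11: prefix='0' (no match yet)
Bit 12: prefix='00' -> emit 'j', reset
Bit 13: prefix='1' -> emit 'm', reset
Bit 14: prefix='1' -> emit 'm', reset

Answer: mjjjmmbjmm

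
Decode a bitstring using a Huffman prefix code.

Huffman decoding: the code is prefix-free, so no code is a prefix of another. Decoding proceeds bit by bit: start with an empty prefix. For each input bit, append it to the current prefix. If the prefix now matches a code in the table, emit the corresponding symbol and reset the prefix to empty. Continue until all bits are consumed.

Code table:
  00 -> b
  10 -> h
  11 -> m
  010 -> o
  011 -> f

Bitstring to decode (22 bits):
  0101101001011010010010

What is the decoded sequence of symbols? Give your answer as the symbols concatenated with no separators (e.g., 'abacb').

Bit 0: prefix='0' (no match yet)
Bit 1: prefix='01' (no match yet)
Bit 2: prefix='010' -> emit 'o', reset
Bit 3: prefix='1' (no match yet)
Bit 4: prefix='11' -> emit 'm', reset
Bit 5: prefix='0' (no match yet)
Bit 6: prefix='01' (no match yet)
Bit 7: prefix='010' -> emit 'o', reset
Bit 8: prefix='0' (no match yet)
Bit 9: prefix='01' (no match yet)
Bit 10: prefix='010' -> emit 'o', reset
Bit 11: prefix='1' (no match yet)
Bit 12: prefix='11' -> emit 'm', reset
Bit 13: prefix='0' (no match yet)
Bit 14: prefix='01' (no match yet)
Bit 15: prefix='010' -> emit 'o', reset
Bit 16: prefix='0' (no match yet)
Bit 17: prefix='01' (no match yet)
Bit 18: prefix='010' -> emit 'o', reset
Bit 19: prefix='0' (no match yet)
Bit 20: prefix='01' (no match yet)
Bit 21: prefix='010' -> emit 'o', reset

Answer: omoomooo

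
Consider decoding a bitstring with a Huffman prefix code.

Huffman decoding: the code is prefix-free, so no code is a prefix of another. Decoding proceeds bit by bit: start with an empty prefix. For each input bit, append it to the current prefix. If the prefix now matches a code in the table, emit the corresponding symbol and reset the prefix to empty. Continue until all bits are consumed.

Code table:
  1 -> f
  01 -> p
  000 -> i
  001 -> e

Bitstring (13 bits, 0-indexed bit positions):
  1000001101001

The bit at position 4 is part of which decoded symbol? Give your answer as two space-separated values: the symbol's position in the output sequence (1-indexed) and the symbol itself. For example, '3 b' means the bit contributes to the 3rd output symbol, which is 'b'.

Bit 0: prefix='1' -> emit 'f', reset
Bit 1: prefix='0' (no match yet)
Bit 2: prefix='00' (no match yet)
Bit 3: prefix='000' -> emit 'i', reset
Bit 4: prefix='0' (no match yet)
Bit 5: prefix='00' (no match yet)
Bit 6: prefix='001' -> emit 'e', reset
Bit 7: prefix='1' -> emit 'f', reset
Bit 8: prefix='0' (no match yet)

Answer: 3 e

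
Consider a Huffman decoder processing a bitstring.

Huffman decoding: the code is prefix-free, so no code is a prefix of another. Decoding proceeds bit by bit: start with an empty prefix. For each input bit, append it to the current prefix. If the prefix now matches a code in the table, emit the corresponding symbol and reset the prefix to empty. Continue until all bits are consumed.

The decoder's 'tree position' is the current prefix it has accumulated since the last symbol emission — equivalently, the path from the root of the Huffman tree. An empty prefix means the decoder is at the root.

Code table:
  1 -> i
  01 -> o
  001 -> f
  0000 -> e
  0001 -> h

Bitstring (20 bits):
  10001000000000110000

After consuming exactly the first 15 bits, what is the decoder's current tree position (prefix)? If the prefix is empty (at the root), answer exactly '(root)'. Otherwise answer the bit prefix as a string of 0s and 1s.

Bit 0: prefix='1' -> emit 'i', reset
Bit 1: prefix='0' (no match yet)
Bit 2: prefix='00' (no match yet)
Bit 3: prefix='000' (no match yet)
Bit 4: prefix='0001' -> emit 'h', reset
Bit 5: prefix='0' (no match yet)
Bit 6: prefix='00' (no match yet)
Bit 7: prefix='000' (no match yet)
Bit 8: prefix='0000' -> emit 'e', reset
Bit 9: prefix='0' (no match yet)
Bit 10: prefix='00' (no match yet)
Bit 11: prefix='000' (no match yet)
Bit 12: prefix='0000' -> emit 'e', reset
Bit 13: prefix='0' (no match yet)
Bit 14: prefix='01' -> emit 'o', reset

Answer: (root)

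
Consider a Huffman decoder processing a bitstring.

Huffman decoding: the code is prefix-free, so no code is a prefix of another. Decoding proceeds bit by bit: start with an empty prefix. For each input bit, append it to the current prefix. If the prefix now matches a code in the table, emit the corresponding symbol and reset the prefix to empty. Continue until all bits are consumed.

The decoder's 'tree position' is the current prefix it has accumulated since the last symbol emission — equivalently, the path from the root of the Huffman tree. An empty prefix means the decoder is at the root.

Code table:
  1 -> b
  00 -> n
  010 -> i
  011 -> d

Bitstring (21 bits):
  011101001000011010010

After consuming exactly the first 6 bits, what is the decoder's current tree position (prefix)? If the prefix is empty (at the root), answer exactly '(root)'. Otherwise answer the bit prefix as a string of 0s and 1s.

Bit 0: prefix='0' (no match yet)
Bit 1: prefix='01' (no match yet)
Bit 2: prefix='011' -> emit 'd', reset
Bit 3: prefix='1' -> emit 'b', reset
Bit 4: prefix='0' (no match yet)
Bit 5: prefix='01' (no match yet)

Answer: 01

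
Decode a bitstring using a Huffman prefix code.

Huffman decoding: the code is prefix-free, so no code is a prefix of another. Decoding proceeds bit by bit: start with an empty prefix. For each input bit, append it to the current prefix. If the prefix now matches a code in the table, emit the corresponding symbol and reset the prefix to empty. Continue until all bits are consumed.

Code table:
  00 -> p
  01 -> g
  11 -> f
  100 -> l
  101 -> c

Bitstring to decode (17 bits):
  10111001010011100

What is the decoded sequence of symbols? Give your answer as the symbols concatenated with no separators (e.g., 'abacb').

Answer: cfpcpfl

Derivation:
Bit 0: prefix='1' (no match yet)
Bit 1: prefix='10' (no match yet)
Bit 2: prefix='101' -> emit 'c', reset
Bit 3: prefix='1' (no match yet)
Bit 4: prefix='11' -> emit 'f', reset
Bit 5: prefix='0' (no match yet)
Bit 6: prefix='00' -> emit 'p', reset
Bit 7: prefix='1' (no match yet)
Bit 8: prefix='10' (no match yet)
Bit 9: prefix='101' -> emit 'c', reset
Bit 10: prefix='0' (no match yet)
Bit 11: prefix='00' -> emit 'p', reset
Bit 12: prefix='1' (no match yet)
Bit 13: prefix='11' -> emit 'f', reset
Bit 14: prefix='1' (no match yet)
Bit 15: prefix='10' (no match yet)
Bit 16: prefix='100' -> emit 'l', reset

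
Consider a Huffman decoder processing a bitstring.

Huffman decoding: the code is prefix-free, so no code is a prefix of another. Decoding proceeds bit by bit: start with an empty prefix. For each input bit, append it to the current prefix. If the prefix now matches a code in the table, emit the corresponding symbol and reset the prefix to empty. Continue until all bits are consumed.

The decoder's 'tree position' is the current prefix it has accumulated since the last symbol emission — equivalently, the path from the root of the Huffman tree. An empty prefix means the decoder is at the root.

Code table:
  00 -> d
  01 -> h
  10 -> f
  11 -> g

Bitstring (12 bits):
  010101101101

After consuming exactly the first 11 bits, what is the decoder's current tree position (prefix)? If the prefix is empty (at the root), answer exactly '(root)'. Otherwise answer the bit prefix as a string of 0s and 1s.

Answer: 0

Derivation:
Bit 0: prefix='0' (no match yet)
Bit 1: prefix='01' -> emit 'h', reset
Bit 2: prefix='0' (no match yet)
Bit 3: prefix='01' -> emit 'h', reset
Bit 4: prefix='0' (no match yet)
Bit 5: prefix='01' -> emit 'h', reset
Bit 6: prefix='1' (no match yet)
Bit 7: prefix='10' -> emit 'f', reset
Bit 8: prefix='1' (no match yet)
Bit 9: prefix='11' -> emit 'g', reset
Bit 10: prefix='0' (no match yet)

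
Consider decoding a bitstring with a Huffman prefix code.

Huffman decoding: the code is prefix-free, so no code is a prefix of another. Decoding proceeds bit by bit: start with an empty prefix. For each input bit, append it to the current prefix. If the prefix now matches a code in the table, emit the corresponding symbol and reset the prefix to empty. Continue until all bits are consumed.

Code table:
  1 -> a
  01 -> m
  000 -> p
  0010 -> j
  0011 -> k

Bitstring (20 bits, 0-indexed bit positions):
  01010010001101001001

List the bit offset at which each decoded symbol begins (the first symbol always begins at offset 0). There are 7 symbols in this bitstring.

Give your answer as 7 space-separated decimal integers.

Answer: 0 2 4 8 12 14 18

Derivation:
Bit 0: prefix='0' (no match yet)
Bit 1: prefix='01' -> emit 'm', reset
Bit 2: prefix='0' (no match yet)
Bit 3: prefix='01' -> emit 'm', reset
Bit 4: prefix='0' (no match yet)
Bit 5: prefix='00' (no match yet)
Bit 6: prefix='001' (no match yet)
Bit 7: prefix='0010' -> emit 'j', reset
Bit 8: prefix='0' (no match yet)
Bit 9: prefix='00' (no match yet)
Bit 10: prefix='001' (no match yet)
Bit 11: prefix='0011' -> emit 'k', reset
Bit 12: prefix='0' (no match yet)
Bit 13: prefix='01' -> emit 'm', reset
Bit 14: prefix='0' (no match yet)
Bit 15: prefix='00' (no match yet)
Bit 16: prefix='001' (no match yet)
Bit 17: prefix='0010' -> emit 'j', reset
Bit 18: prefix='0' (no match yet)
Bit 19: prefix='01' -> emit 'm', reset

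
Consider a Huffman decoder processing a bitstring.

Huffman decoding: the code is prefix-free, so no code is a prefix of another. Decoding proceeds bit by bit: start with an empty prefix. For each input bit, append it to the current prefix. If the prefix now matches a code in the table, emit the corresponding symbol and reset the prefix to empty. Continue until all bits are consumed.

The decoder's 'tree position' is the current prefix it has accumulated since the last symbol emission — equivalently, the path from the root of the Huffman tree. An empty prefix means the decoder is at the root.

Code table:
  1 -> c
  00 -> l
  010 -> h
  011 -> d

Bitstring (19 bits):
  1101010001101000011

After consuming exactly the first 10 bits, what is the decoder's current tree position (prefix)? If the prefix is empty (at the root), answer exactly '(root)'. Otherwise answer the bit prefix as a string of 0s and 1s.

Answer: 01

Derivation:
Bit 0: prefix='1' -> emit 'c', reset
Bit 1: prefix='1' -> emit 'c', reset
Bit 2: prefix='0' (no match yet)
Bit 3: prefix='01' (no match yet)
Bit 4: prefix='010' -> emit 'h', reset
Bit 5: prefix='1' -> emit 'c', reset
Bit 6: prefix='0' (no match yet)
Bit 7: prefix='00' -> emit 'l', reset
Bit 8: prefix='0' (no match yet)
Bit 9: prefix='01' (no match yet)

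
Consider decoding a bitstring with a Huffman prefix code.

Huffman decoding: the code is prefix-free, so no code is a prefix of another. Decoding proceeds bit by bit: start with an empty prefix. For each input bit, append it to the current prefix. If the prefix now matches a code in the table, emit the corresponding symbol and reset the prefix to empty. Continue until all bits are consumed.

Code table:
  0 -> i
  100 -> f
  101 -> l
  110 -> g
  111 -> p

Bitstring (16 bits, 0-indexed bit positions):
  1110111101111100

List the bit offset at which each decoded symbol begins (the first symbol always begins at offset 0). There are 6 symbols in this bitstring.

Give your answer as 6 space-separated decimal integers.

Answer: 0 3 4 7 10 13

Derivation:
Bit 0: prefix='1' (no match yet)
Bit 1: prefix='11' (no match yet)
Bit 2: prefix='111' -> emit 'p', reset
Bit 3: prefix='0' -> emit 'i', reset
Bit 4: prefix='1' (no match yet)
Bit 5: prefix='11' (no match yet)
Bit 6: prefix='111' -> emit 'p', reset
Bit 7: prefix='1' (no match yet)
Bit 8: prefix='10' (no match yet)
Bit 9: prefix='101' -> emit 'l', reset
Bit 10: prefix='1' (no match yet)
Bit 11: prefix='11' (no match yet)
Bit 12: prefix='111' -> emit 'p', reset
Bit 13: prefix='1' (no match yet)
Bit 14: prefix='10' (no match yet)
Bit 15: prefix='100' -> emit 'f', reset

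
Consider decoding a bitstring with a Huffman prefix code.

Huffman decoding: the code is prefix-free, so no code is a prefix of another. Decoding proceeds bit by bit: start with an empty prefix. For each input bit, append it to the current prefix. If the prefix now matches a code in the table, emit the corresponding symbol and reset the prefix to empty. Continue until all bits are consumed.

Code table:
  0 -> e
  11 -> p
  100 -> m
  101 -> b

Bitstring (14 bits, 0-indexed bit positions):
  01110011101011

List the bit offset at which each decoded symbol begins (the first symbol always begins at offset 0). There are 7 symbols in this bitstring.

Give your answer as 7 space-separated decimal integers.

Bit 0: prefix='0' -> emit 'e', reset
Bit 1: prefix='1' (no match yet)
Bit 2: prefix='11' -> emit 'p', reset
Bit 3: prefix='1' (no match yet)
Bit 4: prefix='10' (no match yet)
Bit 5: prefix='100' -> emit 'm', reset
Bit 6: prefix='1' (no match yet)
Bit 7: prefix='11' -> emit 'p', reset
Bit 8: prefix='1' (no match yet)
Bit 9: prefix='10' (no match yet)
Bit 10: prefix='101' -> emit 'b', reset
Bit 11: prefix='0' -> emit 'e', reset
Bit 12: prefix='1' (no match yet)
Bit 13: prefix='11' -> emit 'p', reset

Answer: 0 1 3 6 8 11 12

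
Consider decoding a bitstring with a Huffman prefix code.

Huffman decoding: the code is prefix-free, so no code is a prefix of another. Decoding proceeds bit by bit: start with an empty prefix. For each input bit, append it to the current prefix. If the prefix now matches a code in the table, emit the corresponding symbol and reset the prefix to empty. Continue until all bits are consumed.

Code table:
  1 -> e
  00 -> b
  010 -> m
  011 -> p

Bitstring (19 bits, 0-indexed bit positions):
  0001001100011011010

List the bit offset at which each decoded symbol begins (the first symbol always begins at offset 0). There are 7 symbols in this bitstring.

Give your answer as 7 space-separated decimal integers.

Answer: 0 2 5 8 10 13 16

Derivation:
Bit 0: prefix='0' (no match yet)
Bit 1: prefix='00' -> emit 'b', reset
Bit 2: prefix='0' (no match yet)
Bit 3: prefix='01' (no match yet)
Bit 4: prefix='010' -> emit 'm', reset
Bit 5: prefix='0' (no match yet)
Bit 6: prefix='01' (no match yet)
Bit 7: prefix='011' -> emit 'p', reset
Bit 8: prefix='0' (no match yet)
Bit 9: prefix='00' -> emit 'b', reset
Bit 10: prefix='0' (no match yet)
Bit 11: prefix='01' (no match yet)
Bit 12: prefix='011' -> emit 'p', reset
Bit 13: prefix='0' (no match yet)
Bit 14: prefix='01' (no match yet)
Bit 15: prefix='011' -> emit 'p', reset
Bit 16: prefix='0' (no match yet)
Bit 17: prefix='01' (no match yet)
Bit 18: prefix='010' -> emit 'm', reset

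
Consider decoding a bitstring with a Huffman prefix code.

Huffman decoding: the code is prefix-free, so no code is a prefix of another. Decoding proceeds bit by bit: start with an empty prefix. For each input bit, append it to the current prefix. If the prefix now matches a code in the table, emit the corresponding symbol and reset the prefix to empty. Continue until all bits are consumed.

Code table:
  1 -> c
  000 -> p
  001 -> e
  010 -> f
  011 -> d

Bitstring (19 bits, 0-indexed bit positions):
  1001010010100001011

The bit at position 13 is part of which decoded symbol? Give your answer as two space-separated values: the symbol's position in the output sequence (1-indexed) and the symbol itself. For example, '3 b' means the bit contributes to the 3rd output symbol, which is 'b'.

Answer: 6 p

Derivation:
Bit 0: prefix='1' -> emit 'c', reset
Bit 1: prefix='0' (no match yet)
Bit 2: prefix='00' (no match yet)
Bit 3: prefix='001' -> emit 'e', reset
Bit 4: prefix='0' (no match yet)
Bit 5: prefix='01' (no match yet)
Bit 6: prefix='010' -> emit 'f', reset
Bit 7: prefix='0' (no match yet)
Bit 8: prefix='01' (no match yet)
Bit 9: prefix='010' -> emit 'f', reset
Bit 10: prefix='1' -> emit 'c', reset
Bit 11: prefix='0' (no match yet)
Bit 12: prefix='00' (no match yet)
Bit 13: prefix='000' -> emit 'p', reset
Bit 14: prefix='0' (no match yet)
Bit 15: prefix='01' (no match yet)
Bit 16: prefix='010' -> emit 'f', reset
Bit 17: prefix='1' -> emit 'c', reset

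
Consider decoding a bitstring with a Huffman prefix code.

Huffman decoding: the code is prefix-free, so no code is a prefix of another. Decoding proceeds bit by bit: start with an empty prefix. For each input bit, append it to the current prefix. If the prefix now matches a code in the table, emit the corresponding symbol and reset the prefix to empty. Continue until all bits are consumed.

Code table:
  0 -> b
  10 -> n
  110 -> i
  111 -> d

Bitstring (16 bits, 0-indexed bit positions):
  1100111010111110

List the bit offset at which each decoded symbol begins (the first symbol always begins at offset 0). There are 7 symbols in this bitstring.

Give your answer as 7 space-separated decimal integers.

Bit 0: prefix='1' (no match yet)
Bit 1: prefix='11' (no match yet)
Bit 2: prefix='110' -> emit 'i', reset
Bit 3: prefix='0' -> emit 'b', reset
Bit 4: prefix='1' (no match yet)
Bit 5: prefix='11' (no match yet)
Bit 6: prefix='111' -> emit 'd', reset
Bit 7: prefix='0' -> emit 'b', reset
Bit 8: prefix='1' (no match yet)
Bit 9: prefix='10' -> emit 'n', reset
Bit 10: prefix='1' (no match yet)
Bit 11: prefix='11' (no match yet)
Bit 12: prefix='111' -> emit 'd', reset
Bit 13: prefix='1' (no match yet)
Bit 14: prefix='11' (no match yet)
Bit 15: prefix='110' -> emit 'i', reset

Answer: 0 3 4 7 8 10 13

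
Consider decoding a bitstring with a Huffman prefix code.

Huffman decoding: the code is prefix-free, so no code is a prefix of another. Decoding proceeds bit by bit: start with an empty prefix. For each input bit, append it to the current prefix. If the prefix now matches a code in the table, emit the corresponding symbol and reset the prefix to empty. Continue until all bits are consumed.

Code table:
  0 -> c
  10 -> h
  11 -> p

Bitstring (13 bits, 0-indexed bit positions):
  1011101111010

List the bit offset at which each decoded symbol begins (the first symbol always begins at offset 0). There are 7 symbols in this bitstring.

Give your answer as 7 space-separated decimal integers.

Answer: 0 2 4 6 8 10 11

Derivation:
Bit 0: prefix='1' (no match yet)
Bit 1: prefix='10' -> emit 'h', reset
Bit 2: prefix='1' (no match yet)
Bit 3: prefix='11' -> emit 'p', reset
Bit 4: prefix='1' (no match yet)
Bit 5: prefix='10' -> emit 'h', reset
Bit 6: prefix='1' (no match yet)
Bit 7: prefix='11' -> emit 'p', reset
Bit 8: prefix='1' (no match yet)
Bit 9: prefix='11' -> emit 'p', reset
Bit 10: prefix='0' -> emit 'c', reset
Bit 11: prefix='1' (no match yet)
Bit 12: prefix='10' -> emit 'h', reset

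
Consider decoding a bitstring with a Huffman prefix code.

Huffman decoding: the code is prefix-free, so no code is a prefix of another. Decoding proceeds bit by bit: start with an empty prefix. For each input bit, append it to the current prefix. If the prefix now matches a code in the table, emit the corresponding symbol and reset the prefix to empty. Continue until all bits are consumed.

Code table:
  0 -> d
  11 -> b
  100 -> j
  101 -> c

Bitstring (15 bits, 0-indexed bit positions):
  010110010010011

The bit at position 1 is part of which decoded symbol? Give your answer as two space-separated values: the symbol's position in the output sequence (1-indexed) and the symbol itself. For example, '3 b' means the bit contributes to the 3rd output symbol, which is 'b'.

Answer: 2 c

Derivation:
Bit 0: prefix='0' -> emit 'd', reset
Bit 1: prefix='1' (no match yet)
Bit 2: prefix='10' (no match yet)
Bit 3: prefix='101' -> emit 'c', reset
Bit 4: prefix='1' (no match yet)
Bit 5: prefix='10' (no match yet)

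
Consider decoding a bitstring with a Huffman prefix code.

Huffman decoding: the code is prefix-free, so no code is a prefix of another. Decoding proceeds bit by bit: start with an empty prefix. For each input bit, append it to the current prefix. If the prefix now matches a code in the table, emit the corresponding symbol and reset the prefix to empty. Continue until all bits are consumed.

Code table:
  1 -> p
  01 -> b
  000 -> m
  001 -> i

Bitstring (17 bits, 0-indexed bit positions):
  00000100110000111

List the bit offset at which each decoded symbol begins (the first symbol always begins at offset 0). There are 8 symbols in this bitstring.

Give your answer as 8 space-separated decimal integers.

Answer: 0 3 6 9 10 13 15 16

Derivation:
Bit 0: prefix='0' (no match yet)
Bit 1: prefix='00' (no match yet)
Bit 2: prefix='000' -> emit 'm', reset
Bit 3: prefix='0' (no match yet)
Bit 4: prefix='00' (no match yet)
Bit 5: prefix='001' -> emit 'i', reset
Bit 6: prefix='0' (no match yet)
Bit 7: prefix='00' (no match yet)
Bit 8: prefix='001' -> emit 'i', reset
Bit 9: prefix='1' -> emit 'p', reset
Bit 10: prefix='0' (no match yet)
Bit 11: prefix='00' (no match yet)
Bit 12: prefix='000' -> emit 'm', reset
Bit 13: prefix='0' (no match yet)
Bit 14: prefix='01' -> emit 'b', reset
Bit 15: prefix='1' -> emit 'p', reset
Bit 16: prefix='1' -> emit 'p', reset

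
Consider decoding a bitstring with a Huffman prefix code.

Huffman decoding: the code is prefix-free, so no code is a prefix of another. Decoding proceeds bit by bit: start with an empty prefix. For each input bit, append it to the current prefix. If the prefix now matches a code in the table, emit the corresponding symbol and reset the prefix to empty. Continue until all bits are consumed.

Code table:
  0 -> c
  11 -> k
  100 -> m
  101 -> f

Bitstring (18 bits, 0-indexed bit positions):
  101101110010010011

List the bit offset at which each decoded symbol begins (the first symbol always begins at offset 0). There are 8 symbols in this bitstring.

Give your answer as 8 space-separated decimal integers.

Answer: 0 3 6 8 9 10 13 16

Derivation:
Bit 0: prefix='1' (no match yet)
Bit 1: prefix='10' (no match yet)
Bit 2: prefix='101' -> emit 'f', reset
Bit 3: prefix='1' (no match yet)
Bit 4: prefix='10' (no match yet)
Bit 5: prefix='101' -> emit 'f', reset
Bit 6: prefix='1' (no match yet)
Bit 7: prefix='11' -> emit 'k', reset
Bit 8: prefix='0' -> emit 'c', reset
Bit 9: prefix='0' -> emit 'c', reset
Bit 10: prefix='1' (no match yet)
Bit 11: prefix='10' (no match yet)
Bit 12: prefix='100' -> emit 'm', reset
Bit 13: prefix='1' (no match yet)
Bit 14: prefix='10' (no match yet)
Bit 15: prefix='100' -> emit 'm', reset
Bit 16: prefix='1' (no match yet)
Bit 17: prefix='11' -> emit 'k', reset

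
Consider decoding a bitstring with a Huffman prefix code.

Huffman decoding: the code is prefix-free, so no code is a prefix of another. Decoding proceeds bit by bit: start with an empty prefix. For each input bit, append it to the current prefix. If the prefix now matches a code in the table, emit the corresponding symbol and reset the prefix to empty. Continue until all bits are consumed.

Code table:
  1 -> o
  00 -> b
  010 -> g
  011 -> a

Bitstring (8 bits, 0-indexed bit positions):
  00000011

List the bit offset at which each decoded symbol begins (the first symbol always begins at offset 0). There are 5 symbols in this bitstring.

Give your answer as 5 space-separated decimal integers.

Bit 0: prefix='0' (no match yet)
Bit 1: prefix='00' -> emit 'b', reset
Bit 2: prefix='0' (no match yet)
Bit 3: prefix='00' -> emit 'b', reset
Bit 4: prefix='0' (no match yet)
Bit 5: prefix='00' -> emit 'b', reset
Bit 6: prefix='1' -> emit 'o', reset
Bit 7: prefix='1' -> emit 'o', reset

Answer: 0 2 4 6 7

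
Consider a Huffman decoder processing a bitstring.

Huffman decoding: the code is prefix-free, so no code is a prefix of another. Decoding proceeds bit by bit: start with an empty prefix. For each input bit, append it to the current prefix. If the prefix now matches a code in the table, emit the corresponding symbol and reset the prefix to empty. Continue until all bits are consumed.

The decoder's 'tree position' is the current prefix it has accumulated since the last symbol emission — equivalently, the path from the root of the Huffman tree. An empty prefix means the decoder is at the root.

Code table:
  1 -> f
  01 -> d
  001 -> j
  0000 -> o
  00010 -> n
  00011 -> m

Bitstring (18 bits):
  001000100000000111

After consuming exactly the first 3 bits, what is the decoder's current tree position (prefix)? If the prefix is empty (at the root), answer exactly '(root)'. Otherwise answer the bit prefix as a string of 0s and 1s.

Answer: (root)

Derivation:
Bit 0: prefix='0' (no match yet)
Bit 1: prefix='00' (no match yet)
Bit 2: prefix='001' -> emit 'j', reset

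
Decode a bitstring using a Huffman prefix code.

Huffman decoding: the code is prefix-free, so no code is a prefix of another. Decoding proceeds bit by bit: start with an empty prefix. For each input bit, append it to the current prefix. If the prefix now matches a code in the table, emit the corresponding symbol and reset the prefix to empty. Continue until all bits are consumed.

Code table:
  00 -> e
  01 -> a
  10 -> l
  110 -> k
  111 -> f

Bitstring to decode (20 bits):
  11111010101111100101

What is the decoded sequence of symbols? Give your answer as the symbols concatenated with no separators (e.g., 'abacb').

Bit 0: prefix='1' (no match yet)
Bit 1: prefix='11' (no match yet)
Bit 2: prefix='111' -> emit 'f', reset
Bit 3: prefix='1' (no match yet)
Bit 4: prefix='11' (no match yet)
Bit 5: prefix='110' -> emit 'k', reset
Bit 6: prefix='1' (no match yet)
Bit 7: prefix='10' -> emit 'l', reset
Bit 8: prefix='1' (no match yet)
Bit 9: prefix='10' -> emit 'l', reset
Bit 10: prefix='1' (no match yet)
Bit 11: prefix='11' (no match yet)
Bit 12: prefix='111' -> emit 'f', reset
Bit 13: prefix='1' (no match yet)
Bit 14: prefix='11' (no match yet)
Bit 15: prefix='110' -> emit 'k', reset
Bit 16: prefix='0' (no match yet)
Bit 17: prefix='01' -> emit 'a', reset
Bit 18: prefix='0' (no match yet)
Bit 19: prefix='01' -> emit 'a', reset

Answer: fkllfkaa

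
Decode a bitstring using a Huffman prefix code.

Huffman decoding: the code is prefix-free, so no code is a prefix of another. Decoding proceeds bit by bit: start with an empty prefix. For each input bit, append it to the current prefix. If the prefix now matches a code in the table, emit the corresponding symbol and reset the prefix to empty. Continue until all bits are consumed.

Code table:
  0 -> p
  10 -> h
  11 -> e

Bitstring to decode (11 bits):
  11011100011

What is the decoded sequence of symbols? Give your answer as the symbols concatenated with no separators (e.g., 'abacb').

Answer: epehppe

Derivation:
Bit 0: prefix='1' (no match yet)
Bit 1: prefix='11' -> emit 'e', reset
Bit 2: prefix='0' -> emit 'p', reset
Bit 3: prefix='1' (no match yet)
Bit 4: prefix='11' -> emit 'e', reset
Bit 5: prefix='1' (no match yet)
Bit 6: prefix='10' -> emit 'h', reset
Bit 7: prefix='0' -> emit 'p', reset
Bit 8: prefix='0' -> emit 'p', reset
Bit 9: prefix='1' (no match yet)
Bit 10: prefix='11' -> emit 'e', reset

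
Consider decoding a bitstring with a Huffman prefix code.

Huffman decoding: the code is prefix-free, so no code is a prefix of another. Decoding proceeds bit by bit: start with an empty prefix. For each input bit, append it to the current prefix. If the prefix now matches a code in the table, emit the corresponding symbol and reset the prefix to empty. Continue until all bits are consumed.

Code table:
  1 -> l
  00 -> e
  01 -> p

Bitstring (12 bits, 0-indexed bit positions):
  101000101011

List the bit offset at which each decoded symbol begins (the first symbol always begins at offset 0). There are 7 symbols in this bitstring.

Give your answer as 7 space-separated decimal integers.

Answer: 0 1 3 5 7 9 11

Derivation:
Bit 0: prefix='1' -> emit 'l', reset
Bit 1: prefix='0' (no match yet)
Bit 2: prefix='01' -> emit 'p', reset
Bit 3: prefix='0' (no match yet)
Bit 4: prefix='00' -> emit 'e', reset
Bit 5: prefix='0' (no match yet)
Bit 6: prefix='01' -> emit 'p', reset
Bit 7: prefix='0' (no match yet)
Bit 8: prefix='01' -> emit 'p', reset
Bit 9: prefix='0' (no match yet)
Bit 10: prefix='01' -> emit 'p', reset
Bit 11: prefix='1' -> emit 'l', reset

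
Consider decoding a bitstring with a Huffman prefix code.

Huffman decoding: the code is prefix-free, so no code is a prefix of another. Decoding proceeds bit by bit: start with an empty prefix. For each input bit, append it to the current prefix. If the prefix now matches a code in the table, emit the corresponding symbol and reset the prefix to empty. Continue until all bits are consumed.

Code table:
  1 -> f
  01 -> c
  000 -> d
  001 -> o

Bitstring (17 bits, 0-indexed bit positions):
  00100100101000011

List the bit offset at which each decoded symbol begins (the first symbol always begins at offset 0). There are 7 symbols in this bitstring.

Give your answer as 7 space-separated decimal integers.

Bit 0: prefix='0' (no match yet)
Bit 1: prefix='00' (no match yet)
Bit 2: prefix='001' -> emit 'o', reset
Bit 3: prefix='0' (no match yet)
Bit 4: prefix='00' (no match yet)
Bit 5: prefix='001' -> emit 'o', reset
Bit 6: prefix='0' (no match yet)
Bit 7: prefix='00' (no match yet)
Bit 8: prefix='001' -> emit 'o', reset
Bit 9: prefix='0' (no match yet)
Bit 10: prefix='01' -> emit 'c', reset
Bit 11: prefix='0' (no match yet)
Bit 12: prefix='00' (no match yet)
Bit 13: prefix='000' -> emit 'd', reset
Bit 14: prefix='0' (no match yet)
Bit 15: prefix='01' -> emit 'c', reset
Bit 16: prefix='1' -> emit 'f', reset

Answer: 0 3 6 9 11 14 16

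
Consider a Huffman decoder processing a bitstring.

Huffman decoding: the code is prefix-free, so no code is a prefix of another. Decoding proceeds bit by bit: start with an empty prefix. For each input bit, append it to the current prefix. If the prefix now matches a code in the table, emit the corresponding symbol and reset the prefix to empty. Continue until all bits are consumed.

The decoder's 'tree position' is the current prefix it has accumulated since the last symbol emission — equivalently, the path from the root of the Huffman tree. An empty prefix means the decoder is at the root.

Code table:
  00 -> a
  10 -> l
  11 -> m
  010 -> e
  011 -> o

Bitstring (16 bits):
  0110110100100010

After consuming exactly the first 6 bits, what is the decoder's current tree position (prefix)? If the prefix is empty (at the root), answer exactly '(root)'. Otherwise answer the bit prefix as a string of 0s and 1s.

Bit 0: prefix='0' (no match yet)
Bit 1: prefix='01' (no match yet)
Bit 2: prefix='011' -> emit 'o', reset
Bit 3: prefix='0' (no match yet)
Bit 4: prefix='01' (no match yet)
Bit 5: prefix='011' -> emit 'o', reset

Answer: (root)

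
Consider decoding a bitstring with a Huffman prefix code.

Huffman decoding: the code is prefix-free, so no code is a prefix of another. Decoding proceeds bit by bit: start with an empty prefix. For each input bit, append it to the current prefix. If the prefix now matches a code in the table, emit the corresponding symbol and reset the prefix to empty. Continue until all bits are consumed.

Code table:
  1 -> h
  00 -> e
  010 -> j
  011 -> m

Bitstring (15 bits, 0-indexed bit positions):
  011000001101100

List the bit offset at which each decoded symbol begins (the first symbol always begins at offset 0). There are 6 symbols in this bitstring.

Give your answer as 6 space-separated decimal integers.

Bit 0: prefix='0' (no match yet)
Bit 1: prefix='01' (no match yet)
Bit 2: prefix='011' -> emit 'm', reset
Bit 3: prefix='0' (no match yet)
Bit 4: prefix='00' -> emit 'e', reset
Bit 5: prefix='0' (no match yet)
Bit 6: prefix='00' -> emit 'e', reset
Bit 7: prefix='0' (no match yet)
Bit 8: prefix='01' (no match yet)
Bit 9: prefix='011' -> emit 'm', reset
Bit 10: prefix='0' (no match yet)
Bit 11: prefix='01' (no match yet)
Bit 12: prefix='011' -> emit 'm', reset
Bit 13: prefix='0' (no match yet)
Bit 14: prefix='00' -> emit 'e', reset

Answer: 0 3 5 7 10 13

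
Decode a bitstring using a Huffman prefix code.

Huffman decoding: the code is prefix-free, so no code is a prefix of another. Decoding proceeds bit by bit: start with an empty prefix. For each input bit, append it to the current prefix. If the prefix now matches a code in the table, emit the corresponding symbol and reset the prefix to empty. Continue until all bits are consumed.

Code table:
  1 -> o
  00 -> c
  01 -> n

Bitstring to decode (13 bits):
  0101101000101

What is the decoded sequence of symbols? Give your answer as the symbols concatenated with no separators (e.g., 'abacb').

Answer: nnoncnn

Derivation:
Bit 0: prefix='0' (no match yet)
Bit 1: prefix='01' -> emit 'n', reset
Bit 2: prefix='0' (no match yet)
Bit 3: prefix='01' -> emit 'n', reset
Bit 4: prefix='1' -> emit 'o', reset
Bit 5: prefix='0' (no match yet)
Bit 6: prefix='01' -> emit 'n', reset
Bit 7: prefix='0' (no match yet)
Bit 8: prefix='00' -> emit 'c', reset
Bit 9: prefix='0' (no match yet)
Bit 10: prefix='01' -> emit 'n', reset
Bit 11: prefix='0' (no match yet)
Bit 12: prefix='01' -> emit 'n', reset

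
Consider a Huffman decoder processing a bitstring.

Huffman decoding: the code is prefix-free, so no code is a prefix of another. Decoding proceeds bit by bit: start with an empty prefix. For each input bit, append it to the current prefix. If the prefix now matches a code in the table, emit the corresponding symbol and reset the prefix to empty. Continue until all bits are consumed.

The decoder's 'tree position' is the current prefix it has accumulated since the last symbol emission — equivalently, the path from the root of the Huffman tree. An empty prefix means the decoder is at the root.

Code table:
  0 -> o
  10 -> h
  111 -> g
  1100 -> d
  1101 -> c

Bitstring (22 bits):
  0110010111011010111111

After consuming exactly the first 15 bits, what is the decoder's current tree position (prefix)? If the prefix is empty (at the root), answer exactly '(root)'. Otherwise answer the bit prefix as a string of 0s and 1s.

Answer: (root)

Derivation:
Bit 0: prefix='0' -> emit 'o', reset
Bit 1: prefix='1' (no match yet)
Bit 2: prefix='11' (no match yet)
Bit 3: prefix='110' (no match yet)
Bit 4: prefix='1100' -> emit 'd', reset
Bit 5: prefix='1' (no match yet)
Bit 6: prefix='10' -> emit 'h', reset
Bit 7: prefix='1' (no match yet)
Bit 8: prefix='11' (no match yet)
Bit 9: prefix='111' -> emit 'g', reset
Bit 10: prefix='0' -> emit 'o', reset
Bit 11: prefix='1' (no match yet)
Bit 12: prefix='11' (no match yet)
Bit 13: prefix='110' (no match yet)
Bit 14: prefix='1101' -> emit 'c', reset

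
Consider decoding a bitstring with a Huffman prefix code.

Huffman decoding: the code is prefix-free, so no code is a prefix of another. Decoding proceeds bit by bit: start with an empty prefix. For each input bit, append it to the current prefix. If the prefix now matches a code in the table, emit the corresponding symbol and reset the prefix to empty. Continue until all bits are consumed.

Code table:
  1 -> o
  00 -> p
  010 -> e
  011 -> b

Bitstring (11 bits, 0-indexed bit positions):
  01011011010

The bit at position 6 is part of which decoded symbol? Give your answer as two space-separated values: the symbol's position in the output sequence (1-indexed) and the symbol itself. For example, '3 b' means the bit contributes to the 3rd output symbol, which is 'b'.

Answer: 4 b

Derivation:
Bit 0: prefix='0' (no match yet)
Bit 1: prefix='01' (no match yet)
Bit 2: prefix='010' -> emit 'e', reset
Bit 3: prefix='1' -> emit 'o', reset
Bit 4: prefix='1' -> emit 'o', reset
Bit 5: prefix='0' (no match yet)
Bit 6: prefix='01' (no match yet)
Bit 7: prefix='011' -> emit 'b', reset
Bit 8: prefix='0' (no match yet)
Bit 9: prefix='01' (no match yet)
Bit 10: prefix='010' -> emit 'e', reset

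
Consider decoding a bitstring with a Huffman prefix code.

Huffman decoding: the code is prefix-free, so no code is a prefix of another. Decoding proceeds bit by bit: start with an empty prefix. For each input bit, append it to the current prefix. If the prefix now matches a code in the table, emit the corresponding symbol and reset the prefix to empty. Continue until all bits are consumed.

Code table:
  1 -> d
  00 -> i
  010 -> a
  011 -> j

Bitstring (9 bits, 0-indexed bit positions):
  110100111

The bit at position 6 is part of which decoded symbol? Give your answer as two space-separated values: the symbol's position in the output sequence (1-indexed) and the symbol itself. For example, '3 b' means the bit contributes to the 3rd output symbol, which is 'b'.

Bit 0: prefix='1' -> emit 'd', reset
Bit 1: prefix='1' -> emit 'd', reset
Bit 2: prefix='0' (no match yet)
Bit 3: prefix='01' (no match yet)
Bit 4: prefix='010' -> emit 'a', reset
Bit 5: prefix='0' (no match yet)
Bit 6: prefix='01' (no match yet)
Bit 7: prefix='011' -> emit 'j', reset
Bit 8: prefix='1' -> emit 'd', reset

Answer: 4 j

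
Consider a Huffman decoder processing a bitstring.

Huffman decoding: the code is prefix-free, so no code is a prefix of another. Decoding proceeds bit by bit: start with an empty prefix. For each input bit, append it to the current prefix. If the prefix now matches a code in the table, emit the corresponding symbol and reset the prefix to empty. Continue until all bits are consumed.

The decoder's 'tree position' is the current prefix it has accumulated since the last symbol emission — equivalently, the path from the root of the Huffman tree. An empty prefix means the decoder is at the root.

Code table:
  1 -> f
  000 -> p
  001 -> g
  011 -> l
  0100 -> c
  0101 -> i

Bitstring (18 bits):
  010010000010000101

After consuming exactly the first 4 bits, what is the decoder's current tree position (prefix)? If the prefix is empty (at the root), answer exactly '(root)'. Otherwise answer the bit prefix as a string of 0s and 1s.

Bit 0: prefix='0' (no match yet)
Bit 1: prefix='01' (no match yet)
Bit 2: prefix='010' (no match yet)
Bit 3: prefix='0100' -> emit 'c', reset

Answer: (root)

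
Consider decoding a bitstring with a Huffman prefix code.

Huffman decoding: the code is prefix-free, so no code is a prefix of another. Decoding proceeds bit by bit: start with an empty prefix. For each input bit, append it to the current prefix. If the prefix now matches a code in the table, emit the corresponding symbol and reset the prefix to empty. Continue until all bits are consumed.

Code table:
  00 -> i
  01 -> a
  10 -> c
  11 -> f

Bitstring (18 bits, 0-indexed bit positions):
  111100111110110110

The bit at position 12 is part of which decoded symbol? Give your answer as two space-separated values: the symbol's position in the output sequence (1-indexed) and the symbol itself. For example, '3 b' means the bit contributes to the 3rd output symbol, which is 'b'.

Bit 0: prefix='1' (no match yet)
Bit 1: prefix='11' -> emit 'f', reset
Bit 2: prefix='1' (no match yet)
Bit 3: prefix='11' -> emit 'f', reset
Bit 4: prefix='0' (no match yet)
Bit 5: prefix='00' -> emit 'i', reset
Bit 6: prefix='1' (no match yet)
Bit 7: prefix='11' -> emit 'f', reset
Bit 8: prefix='1' (no match yet)
Bit 9: prefix='11' -> emit 'f', reset
Bit 10: prefix='1' (no match yet)
Bit 11: prefix='10' -> emit 'c', reset
Bit 12: prefix='1' (no match yet)
Bit 13: prefix='11' -> emit 'f', reset
Bit 14: prefix='0' (no match yet)
Bit 15: prefix='01' -> emit 'a', reset
Bit 16: prefix='1' (no match yet)

Answer: 7 f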